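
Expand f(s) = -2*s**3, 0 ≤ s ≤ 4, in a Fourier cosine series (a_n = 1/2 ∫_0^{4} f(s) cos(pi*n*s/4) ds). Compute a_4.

-48/pi**2

a_4 = 1/2 ∫_0^{4} (-2*s**3) cos(pi*s) ds.
Integrating by parts three times (tabular method), an antiderivative of (-2*s**3) cos(pi*s) is -2*s**3*sin(pi*s)/pi - 6*s**2*cos(pi*s)/pi**2 + 12*s*sin(pi*s)/pi**3 + 12*cos(pi*s)/pi**4; evaluating from 0 to 4: ∫_{0}^{4} (-2*s**3) cos(pi*s) ds = (12*(1 - 8*pi**2)/pi**4) - (12/pi**4) = -96/pi**2.
Hence a_4 = (1/2)·(-96/pi**2) = -48/pi**2.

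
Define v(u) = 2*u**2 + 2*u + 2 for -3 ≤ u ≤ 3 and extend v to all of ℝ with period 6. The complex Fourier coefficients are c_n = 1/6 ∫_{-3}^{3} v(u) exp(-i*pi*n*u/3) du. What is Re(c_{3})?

Since v is real-valued, Re(c_{3}) = 1/6 ∫_{-3}^{3} v(u) cos(pi*u) du = a_{3}/2.
Integrating by parts twice (tabular method), an antiderivative of (2*u**2 + 2*u + 2) cos(pi*u) is 2*u**2*sin(pi*u)/pi + 2*u*sin(pi*u)/pi + 4*u*cos(pi*u)/pi**2 - 4*sin(pi*u)/pi**3 + 2*sin(pi*u)/pi + 2*cos(pi*u)/pi**2; evaluating from -3 to 3: ∫_{-3}^{3} (2*u**2 + 2*u + 2) cos(pi*u) du = (-14/pi**2) - (10/pi**2) = -24/pi**2.
Hence Re(c_{3}) = (1/6)·(-24/pi**2) = -4/pi**2.

-4/pi**2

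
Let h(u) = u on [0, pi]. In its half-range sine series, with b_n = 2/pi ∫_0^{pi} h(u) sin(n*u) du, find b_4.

b_4 = 2/pi ∫_0^{pi} (u) sin(4*u) du.
Integrating by parts (boundary term plus one more integral), an antiderivative of (u) sin(4*u) is -u*cos(4*u)/4 + sin(4*u)/16; evaluating from 0 to pi: ∫_{0}^{pi} (u) sin(4*u) du = (-pi/4) - (0) = -pi/4.
Hence b_4 = (2/pi)·(-pi/4) = -1/2.

-1/2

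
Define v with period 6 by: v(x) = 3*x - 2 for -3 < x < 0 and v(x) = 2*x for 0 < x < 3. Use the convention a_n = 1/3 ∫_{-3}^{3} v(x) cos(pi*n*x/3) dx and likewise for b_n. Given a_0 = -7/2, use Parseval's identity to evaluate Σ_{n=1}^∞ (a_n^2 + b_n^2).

439/8

Parseval: a_0^2/2 + Σ_{n≥1} (a_n^2+b_n^2) = 1/3 ∫_{-3}^{3} v(x)^2 dx = 61.
Subtract a_0^2/2 = 49/8: Σ (a_n^2+b_n^2) = 439/8.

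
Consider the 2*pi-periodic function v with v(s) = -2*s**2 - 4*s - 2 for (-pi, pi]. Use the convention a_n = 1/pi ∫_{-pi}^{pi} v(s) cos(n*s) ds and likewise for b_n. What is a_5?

8/25

a_5 = 1/pi ∫_{-pi}^{pi} v(s) cos(5*s) ds.
Integrating by parts twice (tabular method), an antiderivative of (-2*s**2 - 4*s - 2) cos(5*s) is -2*s**2*sin(5*s)/5 - 4*s*sin(5*s)/5 - 4*s*cos(5*s)/25 - 46*sin(5*s)/125 - 4*cos(5*s)/25; evaluating from -pi to pi: ∫_{-pi}^{pi} (-2*s**2 - 4*s - 2) cos(5*s) ds = (4/25 + 4*pi/25) - (4/25 - 4*pi/25) = 8*pi/25.
Hence a_5 = (1/pi)·(8*pi/25) = 8/25.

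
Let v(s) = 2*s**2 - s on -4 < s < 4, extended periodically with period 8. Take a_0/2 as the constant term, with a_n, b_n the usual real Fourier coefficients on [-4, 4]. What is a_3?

a_3 = 1/4 ∫_{-4}^{4} v(s) cos(3*pi*s/4) ds.
Integrating by parts twice (tabular method), an antiderivative of (2*s**2 - s) cos(3*pi*s/4) is 8*s**2*sin(3*pi*s/4)/(3*pi) - 4*s*sin(3*pi*s/4)/(3*pi) + 64*s*cos(3*pi*s/4)/(9*pi**2) - 256*sin(3*pi*s/4)/(27*pi**3) - 16*cos(3*pi*s/4)/(9*pi**2); evaluating from -4 to 4: ∫_{-4}^{4} (2*s**2 - s) cos(3*pi*s/4) ds = (-80/(3*pi**2)) - (272/(9*pi**2)) = -512/(9*pi**2).
Hence a_3 = (1/4)·(-512/(9*pi**2)) = -128/(9*pi**2).

-128/(9*pi**2)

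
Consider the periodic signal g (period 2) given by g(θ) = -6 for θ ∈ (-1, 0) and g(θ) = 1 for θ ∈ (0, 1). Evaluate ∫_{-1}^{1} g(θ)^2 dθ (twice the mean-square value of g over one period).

∫_{-1}^{1} g(θ)^2 dθ = 37.

37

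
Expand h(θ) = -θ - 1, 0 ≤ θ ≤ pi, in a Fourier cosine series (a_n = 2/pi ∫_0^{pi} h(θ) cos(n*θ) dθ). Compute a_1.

4/pi

a_1 = 2/pi ∫_0^{pi} (-θ - 1) cos(θ) dθ.
Integrating by parts (boundary term plus one more integral), an antiderivative of (-θ - 1) cos(θ) is -θ*sin(θ) - sin(θ) - cos(θ); evaluating from 0 to pi: ∫_{0}^{pi} (-θ - 1) cos(θ) dθ = (1) - (-1) = 2.
Hence a_1 = (2/pi)·(2) = 4/pi.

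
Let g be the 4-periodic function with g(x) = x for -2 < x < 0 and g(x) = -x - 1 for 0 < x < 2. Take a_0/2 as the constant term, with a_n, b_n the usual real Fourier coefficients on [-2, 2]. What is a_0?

a_0 = 1/2 ∫_{-2}^{2} g(x) dx = 1/2 · (-6) = -3.

-3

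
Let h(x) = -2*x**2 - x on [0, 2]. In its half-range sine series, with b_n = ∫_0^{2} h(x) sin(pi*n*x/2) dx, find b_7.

4*(16 - 245*pi**2)/(343*pi**3)

b_7 = ∫_0^{2} (-2*x**2 - x) sin(7*pi*x/2) dx.
Integrating by parts twice (tabular method), an antiderivative of (-2*x**2 - x) sin(7*pi*x/2) is 4*x**2*cos(7*pi*x/2)/(7*pi) - 16*x*sin(7*pi*x/2)/(49*pi**2) + 2*x*cos(7*pi*x/2)/(7*pi) - 4*sin(7*pi*x/2)/(49*pi**2) - 32*cos(7*pi*x/2)/(343*pi**3); evaluating from 0 to 2: ∫_{0}^{2} (-2*x**2 - x) sin(7*pi*x/2) dx = (4*(8 - 245*pi**2)/(343*pi**3)) - (-32/(343*pi**3)) = 4*(16 - 245*pi**2)/(343*pi**3).
Hence b_7 = 4*(16 - 245*pi**2)/(343*pi**3).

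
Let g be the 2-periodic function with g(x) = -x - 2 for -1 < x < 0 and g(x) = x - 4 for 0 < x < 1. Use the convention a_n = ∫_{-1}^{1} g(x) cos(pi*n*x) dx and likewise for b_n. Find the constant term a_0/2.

-5/2

a_0 = ∫_{-1}^{1} g(x) dx = -5.
So the constant term a_0/2 = -5/2.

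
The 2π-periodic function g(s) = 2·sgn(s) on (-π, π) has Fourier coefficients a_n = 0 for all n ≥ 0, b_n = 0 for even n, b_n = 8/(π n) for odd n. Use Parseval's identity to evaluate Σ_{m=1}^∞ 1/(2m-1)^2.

Parseval: Σ b_n^2 = (1/π) ∫_{-π}^{π} g(s)^2 ds = 8.
Only odd n contribute, with b_n^2 = 64/(π^2 n^2), so Σ_{m≥1} 1/(2m-1)^2 = π^2·(8)/64 = pi**2/8.

pi**2/8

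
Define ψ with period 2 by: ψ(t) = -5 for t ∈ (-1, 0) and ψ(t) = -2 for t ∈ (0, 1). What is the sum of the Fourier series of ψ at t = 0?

-7/2

At t = 0 the one-sided limits are ψ(0^-) = -5 and ψ(0^+) = -2.
By Dirichlet's theorem the series converges to their average, [(-5) + (-2)]/2 = -7/2.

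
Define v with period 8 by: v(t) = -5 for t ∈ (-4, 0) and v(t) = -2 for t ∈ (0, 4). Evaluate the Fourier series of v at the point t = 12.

-7/2

t = 12 differs from t = 4 by 1 full period(s), and the series is 8-periodic.
At t = 4 the one-sided limits are v(4^-) = -2 and v(4^+) = -5.
By Dirichlet's theorem the series converges to their average, [(-2) + (-5)]/2 = -7/2.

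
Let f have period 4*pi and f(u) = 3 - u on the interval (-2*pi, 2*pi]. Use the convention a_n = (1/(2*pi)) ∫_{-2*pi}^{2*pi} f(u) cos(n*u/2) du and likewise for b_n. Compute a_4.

a_4 = (1/(2*pi)) ∫_{-2*pi}^{2*pi} f(u) cos(2*u) du.
Integrating by parts (boundary term plus one more integral), an antiderivative of (3 - u) cos(2*u) is -u*sin(2*u)/2 + 3*sin(2*u)/2 - cos(2*u)/4; evaluating from -2*pi to 2*pi: ∫_{-2*pi}^{2*pi} (3 - u) cos(2*u) du = (-1/4) - (-1/4) = 0.
Hence a_4 = (1/(2*pi))·(0) = 0.

0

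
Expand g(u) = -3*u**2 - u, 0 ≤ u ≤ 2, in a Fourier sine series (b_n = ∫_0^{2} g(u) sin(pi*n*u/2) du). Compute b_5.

b_5 = ∫_0^{2} (-3*u**2 - u) sin(5*pi*u/2) du.
Integrating by parts twice (tabular method), an antiderivative of (-3*u**2 - u) sin(5*pi*u/2) is 6*u**2*cos(5*pi*u/2)/(5*pi) - 24*u*sin(5*pi*u/2)/(25*pi**2) + 2*u*cos(5*pi*u/2)/(5*pi) - 4*sin(5*pi*u/2)/(25*pi**2) - 48*cos(5*pi*u/2)/(125*pi**3); evaluating from 0 to 2: ∫_{0}^{2} (-3*u**2 - u) sin(5*pi*u/2) du = (4*(12 - 175*pi**2)/(125*pi**3)) - (-48/(125*pi**3)) = 4*(24 - 175*pi**2)/(125*pi**3).
Hence b_5 = 4*(24 - 175*pi**2)/(125*pi**3).

4*(24 - 175*pi**2)/(125*pi**3)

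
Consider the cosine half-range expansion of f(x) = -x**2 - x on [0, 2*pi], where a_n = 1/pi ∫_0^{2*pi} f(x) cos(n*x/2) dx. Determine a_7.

8*(1 + 2*pi)/(49*pi)

a_7 = 1/pi ∫_0^{2*pi} (-x**2 - x) cos(7*x/2) dx.
Integrating by parts twice (tabular method), an antiderivative of (-x**2 - x) cos(7*x/2) is -2*x**2*sin(7*x/2)/7 - 2*x*sin(7*x/2)/7 - 8*x*cos(7*x/2)/49 + 16*sin(7*x/2)/343 - 4*cos(7*x/2)/49; evaluating from 0 to 2*pi: ∫_{0}^{2*pi} (-x**2 - x) cos(7*x/2) dx = (4/49 + 16*pi/49) - (-4/49) = 8/49 + 16*pi/49.
Hence a_7 = (1/pi)·(8/49 + 16*pi/49) = 8*(1 + 2*pi)/(49*pi).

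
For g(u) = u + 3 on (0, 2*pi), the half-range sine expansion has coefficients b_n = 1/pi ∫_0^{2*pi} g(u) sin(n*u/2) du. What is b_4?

-1

b_4 = 1/pi ∫_0^{2*pi} (u + 3) sin(2*u) du.
Integrating by parts (boundary term plus one more integral), an antiderivative of (u + 3) sin(2*u) is -u*cos(2*u)/2 + sin(2*u)/4 - 3*cos(2*u)/2; evaluating from 0 to 2*pi: ∫_{0}^{2*pi} (u + 3) sin(2*u) du = (-pi - 3/2) - (-3/2) = -pi.
Hence b_4 = (1/pi)·(-pi) = -1.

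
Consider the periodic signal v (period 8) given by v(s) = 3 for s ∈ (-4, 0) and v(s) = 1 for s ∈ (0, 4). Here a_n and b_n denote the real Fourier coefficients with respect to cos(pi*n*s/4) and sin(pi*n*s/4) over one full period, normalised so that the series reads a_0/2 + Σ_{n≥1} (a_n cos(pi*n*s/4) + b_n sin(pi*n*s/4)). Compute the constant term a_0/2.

2

a_0 = 1/4 ∫_{-4}^{4} v(s) ds = 1/4 · (16) = 4.
So the constant term a_0/2 = 2.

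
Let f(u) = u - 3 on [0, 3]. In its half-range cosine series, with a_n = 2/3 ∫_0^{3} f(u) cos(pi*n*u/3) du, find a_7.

a_7 = 2/3 ∫_0^{3} (u - 3) cos(7*pi*u/3) du.
Integrating by parts (boundary term plus one more integral), an antiderivative of (u - 3) cos(7*pi*u/3) is 3*u*sin(7*pi*u/3)/(7*pi) - 9*sin(7*pi*u/3)/(7*pi) + 9*cos(7*pi*u/3)/(49*pi**2); evaluating from 0 to 3: ∫_{0}^{3} (u - 3) cos(7*pi*u/3) du = (-9/(49*pi**2)) - (9/(49*pi**2)) = -18/(49*pi**2).
Hence a_7 = (2/3)·(-18/(49*pi**2)) = -12/(49*pi**2).

-12/(49*pi**2)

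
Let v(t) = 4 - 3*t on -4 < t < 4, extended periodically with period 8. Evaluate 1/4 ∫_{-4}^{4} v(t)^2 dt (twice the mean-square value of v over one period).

1/4 ∫_{-4}^{4} v(t)^2 dt = 1/4 · (512) = 128.

128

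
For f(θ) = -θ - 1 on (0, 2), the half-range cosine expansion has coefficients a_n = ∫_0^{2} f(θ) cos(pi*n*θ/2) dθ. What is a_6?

0

a_6 = ∫_0^{2} (-θ - 1) cos(3*pi*θ) dθ.
Integrating by parts (boundary term plus one more integral), an antiderivative of (-θ - 1) cos(3*pi*θ) is -θ*sin(3*pi*θ)/(3*pi) - sin(3*pi*θ)/(3*pi) - cos(3*pi*θ)/(9*pi**2); evaluating from 0 to 2: ∫_{0}^{2} (-θ - 1) cos(3*pi*θ) dθ = (-1/(9*pi**2)) - (-1/(9*pi**2)) = 0.
Hence a_6 = 0.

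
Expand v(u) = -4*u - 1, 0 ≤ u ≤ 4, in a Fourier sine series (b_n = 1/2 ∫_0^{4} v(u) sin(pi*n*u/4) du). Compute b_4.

b_4 = 1/2 ∫_0^{4} (-4*u - 1) sin(pi*u) du.
Integrating by parts (boundary term plus one more integral), an antiderivative of (-4*u - 1) sin(pi*u) is 4*u*cos(pi*u)/pi - 4*sin(pi*u)/pi**2 + cos(pi*u)/pi; evaluating from 0 to 4: ∫_{0}^{4} (-4*u - 1) sin(pi*u) du = (17/pi) - (1/pi) = 16/pi.
Hence b_4 = (1/2)·(16/pi) = 8/pi.

8/pi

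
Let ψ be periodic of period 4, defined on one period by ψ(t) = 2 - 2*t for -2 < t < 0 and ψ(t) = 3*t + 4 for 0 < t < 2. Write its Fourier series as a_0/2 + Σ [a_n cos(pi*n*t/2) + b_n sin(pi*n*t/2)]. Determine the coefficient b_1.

6/pi

b_1 = 1/2 ∫_{-2}^{2} ψ(t) sin(pi*t/2) dt.
Split the integral at the breakpoints.
Integrating by parts (boundary term plus one more integral), an antiderivative of (2 - 2*t) sin(pi*t/2) is 4*t*cos(pi*t/2)/pi - 8*sin(pi*t/2)/pi**2 - 4*cos(pi*t/2)/pi; evaluating from -2 to 0: ∫_{-2}^{0} (2 - 2*t) sin(pi*t/2) dt = (-4/pi) - (12/pi) = -16/pi.
Integrating by parts (boundary term plus one more integral), an antiderivative of (3*t + 4) sin(pi*t/2) is -6*t*cos(pi*t/2)/pi + 12*sin(pi*t/2)/pi**2 - 8*cos(pi*t/2)/pi; evaluating from 0 to 2: ∫_{0}^{2} (3*t + 4) sin(pi*t/2) dt = (20/pi) - (-8/pi) = 28/pi.
Summing the pieces and multiplying by (1/2) gives b_1 = 6/pi.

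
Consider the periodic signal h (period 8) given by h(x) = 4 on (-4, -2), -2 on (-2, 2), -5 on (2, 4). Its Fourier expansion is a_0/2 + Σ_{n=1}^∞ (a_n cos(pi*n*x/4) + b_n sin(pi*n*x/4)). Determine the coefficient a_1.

a_1 = 1/4 ∫_{-4}^{4} h(x) cos(pi*x/4) dx.
Split the integral at the breakpoints.
Directly, an antiderivative of (4) cos(pi*x/4) is 16*sin(pi*x/4)/pi; evaluating from -4 to -2: ∫_{-4}^{-2} (4) cos(pi*x/4) dx = (-16/pi) - (0) = -16/pi.
Directly, an antiderivative of (-2) cos(pi*x/4) is -8*sin(pi*x/4)/pi; evaluating from -2 to 2: ∫_{-2}^{2} (-2) cos(pi*x/4) dx = (-8/pi) - (8/pi) = -16/pi.
Directly, an antiderivative of (-5) cos(pi*x/4) is -20*sin(pi*x/4)/pi; evaluating from 2 to 4: ∫_{2}^{4} (-5) cos(pi*x/4) dx = (0) - (-20/pi) = 20/pi.
Summing the pieces and multiplying by (1/4) gives a_1 = -3/pi.

-3/pi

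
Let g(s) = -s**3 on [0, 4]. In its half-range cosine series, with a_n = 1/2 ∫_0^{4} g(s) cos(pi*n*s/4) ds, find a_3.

a_3 = 1/2 ∫_0^{4} (-s**3) cos(3*pi*s/4) ds.
Integrating by parts three times (tabular method), an antiderivative of (-s**3) cos(3*pi*s/4) is -4*s**3*sin(3*pi*s/4)/(3*pi) - 16*s**2*cos(3*pi*s/4)/(3*pi**2) + 128*s*sin(3*pi*s/4)/(9*pi**3) + 512*cos(3*pi*s/4)/(27*pi**4); evaluating from 0 to 4: ∫_{0}^{4} (-s**3) cos(3*pi*s/4) ds = (256*(-2 + 9*pi**2)/(27*pi**4)) - (512/(27*pi**4)) = 256*(-4 + 9*pi**2)/(27*pi**4).
Hence a_3 = (1/2)·(256*(-4 + 9*pi**2)/(27*pi**4)) = 128*(-4 + 9*pi**2)/(27*pi**4).

128*(-4 + 9*pi**2)/(27*pi**4)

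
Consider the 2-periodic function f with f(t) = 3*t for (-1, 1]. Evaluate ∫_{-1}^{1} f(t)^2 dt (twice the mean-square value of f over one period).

∫_{-1}^{1} f(t)^2 dt = 6.

6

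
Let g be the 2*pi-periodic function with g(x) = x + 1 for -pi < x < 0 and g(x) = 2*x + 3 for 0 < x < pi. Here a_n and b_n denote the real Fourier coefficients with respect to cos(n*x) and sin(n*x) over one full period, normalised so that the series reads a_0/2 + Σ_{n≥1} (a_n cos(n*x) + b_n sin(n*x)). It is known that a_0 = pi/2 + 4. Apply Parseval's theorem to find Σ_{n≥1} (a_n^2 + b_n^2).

2 + 3*pi + 37*pi**2/24

Parseval: a_0^2/2 + Σ_{n≥1} (a_n^2+b_n^2) = 1/pi ∫_{-pi}^{pi} g(x)^2 dx = 10 + 5*pi + 5*pi**2/3.
Subtract a_0^2/2 = (pi + 8)**2/8: Σ (a_n^2+b_n^2) = 2 + 3*pi + 37*pi**2/24.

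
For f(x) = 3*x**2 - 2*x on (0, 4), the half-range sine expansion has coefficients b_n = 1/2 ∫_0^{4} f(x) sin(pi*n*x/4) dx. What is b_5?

b_5 = 1/2 ∫_0^{4} (3*x**2 - 2*x) sin(5*pi*x/4) dx.
Integrating by parts twice (tabular method), an antiderivative of (3*x**2 - 2*x) sin(5*pi*x/4) is -12*x**2*cos(5*pi*x/4)/(5*pi) + 96*x*sin(5*pi*x/4)/(25*pi**2) + 8*x*cos(5*pi*x/4)/(5*pi) - 32*sin(5*pi*x/4)/(25*pi**2) + 384*cos(5*pi*x/4)/(125*pi**3); evaluating from 0 to 4: ∫_{0}^{4} (3*x**2 - 2*x) sin(5*pi*x/4) dx = (-384/(125*pi**3) + 32/pi) - (384/(125*pi**3)) = -768/(125*pi**3) + 32/pi.
Hence b_5 = (1/2)·(-768/(125*pi**3) + 32/pi) = -384/(125*pi**3) + 16/pi.

-384/(125*pi**3) + 16/pi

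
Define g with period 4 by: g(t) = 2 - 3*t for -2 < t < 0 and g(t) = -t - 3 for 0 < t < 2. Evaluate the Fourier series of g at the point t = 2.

At t = 2 the one-sided limits are g(2^-) = -5 and g(2^+) = 8.
By Dirichlet's theorem the series converges to their average, [(-5) + (8)]/2 = 3/2.

3/2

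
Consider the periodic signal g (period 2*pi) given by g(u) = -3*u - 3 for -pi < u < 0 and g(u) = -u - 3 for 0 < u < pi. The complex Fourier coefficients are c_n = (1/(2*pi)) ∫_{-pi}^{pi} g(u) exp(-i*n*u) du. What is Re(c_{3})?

Since g is real-valued, Re(c_{3}) = (1/(2*pi)) ∫_{-pi}^{pi} g(u) cos(3*u) du = a_{3}/2.
Split the integral at the breakpoints.
Integrating by parts (boundary term plus one more integral), an antiderivative of (-3*u - 3) cos(3*u) is -u*sin(3*u) - sin(3*u) - cos(3*u)/3; evaluating from -pi to 0: ∫_{-pi}^{0} (-3*u - 3) cos(3*u) du = (-1/3) - (1/3) = -2/3.
Integrating by parts (boundary term plus one more integral), an antiderivative of (-u - 3) cos(3*u) is -u*sin(3*u)/3 - sin(3*u) - cos(3*u)/9; evaluating from 0 to pi: ∫_{0}^{pi} (-u - 3) cos(3*u) du = (1/9) - (-1/9) = 2/9.
So ∫_{-pi}^{pi} g(u) cos(3*u) du = -4/9.
Hence Re(c_{3}) = (1/(2*pi))·(-4/9) = -2/(9*pi).

-2/(9*pi)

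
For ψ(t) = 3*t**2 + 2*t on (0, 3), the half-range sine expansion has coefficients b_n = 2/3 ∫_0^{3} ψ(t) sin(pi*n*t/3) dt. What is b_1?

-216/pi**3 + 66/pi

b_1 = 2/3 ∫_0^{3} (3*t**2 + 2*t) sin(pi*t/3) dt.
Integrating by parts twice (tabular method), an antiderivative of (3*t**2 + 2*t) sin(pi*t/3) is -9*t**2*cos(pi*t/3)/pi + 54*t*sin(pi*t/3)/pi**2 - 6*t*cos(pi*t/3)/pi + 18*sin(pi*t/3)/pi**2 + 162*cos(pi*t/3)/pi**3; evaluating from 0 to 3: ∫_{0}^{3} (3*t**2 + 2*t) sin(pi*t/3) dt = (-162/pi**3 + 99/pi) - (162/pi**3) = -324/pi**3 + 99/pi.
Hence b_1 = (2/3)·(-324/pi**3 + 99/pi) = -216/pi**3 + 66/pi.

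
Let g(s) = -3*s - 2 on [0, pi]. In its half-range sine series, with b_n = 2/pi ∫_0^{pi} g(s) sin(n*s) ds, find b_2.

b_2 = 2/pi ∫_0^{pi} (-3*s - 2) sin(2*s) ds.
Integrating by parts (boundary term plus one more integral), an antiderivative of (-3*s - 2) sin(2*s) is 3*s*cos(2*s)/2 - 3*sin(2*s)/4 + cos(2*s); evaluating from 0 to pi: ∫_{0}^{pi} (-3*s - 2) sin(2*s) ds = (1 + 3*pi/2) - (1) = 3*pi/2.
Hence b_2 = (2/pi)·(3*pi/2) = 3.

3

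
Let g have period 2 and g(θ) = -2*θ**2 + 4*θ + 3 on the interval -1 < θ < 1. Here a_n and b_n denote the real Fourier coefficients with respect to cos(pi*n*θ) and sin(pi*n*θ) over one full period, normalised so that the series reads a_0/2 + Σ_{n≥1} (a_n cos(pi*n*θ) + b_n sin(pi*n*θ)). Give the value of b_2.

b_2 = ∫_{-1}^{1} g(θ) sin(2*pi*θ) dθ.
Integrating by parts twice (tabular method), an antiderivative of (-2*θ**2 + 4*θ + 3) sin(2*pi*θ) is θ**2*cos(2*pi*θ)/pi - θ*sin(2*pi*θ)/pi**2 - 2*θ*cos(2*pi*θ)/pi + sin(2*pi*θ)/pi**2 - 3*cos(2*pi*θ)/(2*pi) - cos(2*pi*θ)/(2*pi**3); evaluating from -1 to 1: ∫_{-1}^{1} (-2*θ**2 + 4*θ + 3) sin(2*pi*θ) dθ = ((-5*pi**2 - 1)/(2*pi**3)) - ((-1 + 3*pi**2)/(2*pi**3)) = -4/pi.
Hence b_2 = -4/pi.

-4/pi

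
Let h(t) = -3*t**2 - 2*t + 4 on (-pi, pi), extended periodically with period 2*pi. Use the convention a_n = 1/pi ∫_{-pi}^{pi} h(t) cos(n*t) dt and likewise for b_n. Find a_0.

8 - 2*pi**2

a_0 = 1/pi ∫_{-pi}^{pi} h(t) dt = 1/pi · (2*pi*(4 - pi**2)) = 8 - 2*pi**2.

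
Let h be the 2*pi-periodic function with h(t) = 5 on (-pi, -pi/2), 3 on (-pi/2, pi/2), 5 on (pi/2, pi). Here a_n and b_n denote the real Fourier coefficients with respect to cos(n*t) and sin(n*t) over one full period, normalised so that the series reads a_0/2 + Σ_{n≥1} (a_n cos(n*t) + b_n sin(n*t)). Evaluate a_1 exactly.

-4/pi

a_1 = 1/pi ∫_{-pi}^{pi} h(t) cos(t) dt.
h is even and cos(t) is even, so the integrand is even and a_1 = 2/pi ∫_0^{pi} h(t) cos(t) dt.
Split the integral at the breakpoints.
Directly, an antiderivative of (3) cos(t) is 3*sin(t); evaluating from 0 to pi/2: ∫_{0}^{pi/2} (3) cos(t) dt = (3) - (0) = 3.
Directly, an antiderivative of (5) cos(t) is 5*sin(t); evaluating from pi/2 to pi: ∫_{pi/2}^{pi} (5) cos(t) dt = (0) - (5) = -5.
Summing the pieces and multiplying by (2/pi) gives a_1 = -4/pi.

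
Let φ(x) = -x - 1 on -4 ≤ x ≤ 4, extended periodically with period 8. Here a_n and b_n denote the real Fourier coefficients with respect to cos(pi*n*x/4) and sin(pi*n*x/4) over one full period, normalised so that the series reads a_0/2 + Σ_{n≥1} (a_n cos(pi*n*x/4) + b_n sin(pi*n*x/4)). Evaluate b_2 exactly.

4/pi

b_2 = 1/4 ∫_{-4}^{4} φ(x) sin(pi*x/2) dx.
Integrating by parts (boundary term plus one more integral), an antiderivative of (-x - 1) sin(pi*x/2) is 2*x*cos(pi*x/2)/pi - 4*sin(pi*x/2)/pi**2 + 2*cos(pi*x/2)/pi; evaluating from -4 to 4: ∫_{-4}^{4} (-x - 1) sin(pi*x/2) dx = (10/pi) - (-6/pi) = 16/pi.
Hence b_2 = (1/4)·(16/pi) = 4/pi.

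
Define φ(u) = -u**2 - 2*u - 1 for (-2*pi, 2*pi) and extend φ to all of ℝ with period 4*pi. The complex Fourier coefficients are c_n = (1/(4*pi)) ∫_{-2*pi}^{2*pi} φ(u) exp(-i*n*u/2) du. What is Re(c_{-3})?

8/9

Since φ is real-valued, Re(c_{-3}) = (1/(4*pi)) ∫_{-2*pi}^{2*pi} φ(u) cos(-3*u/2) du = a_{3}/2.
Integrating by parts twice (tabular method), an antiderivative of (-u**2 - 2*u - 1) cos(-3*u/2) is -2*u**2*sin(3*u/2)/3 - 4*u*sin(3*u/2)/3 - 8*u*cos(3*u/2)/9 - 2*sin(3*u/2)/27 - 8*cos(3*u/2)/9; evaluating from -2*pi to 2*pi: ∫_{-2*pi}^{2*pi} (-u**2 - 2*u - 1) cos(-3*u/2) du = (8/9 + 16*pi/9) - (8/9 - 16*pi/9) = 32*pi/9.
Hence Re(c_{-3}) = (1/(4*pi))·(32*pi/9) = 8/9.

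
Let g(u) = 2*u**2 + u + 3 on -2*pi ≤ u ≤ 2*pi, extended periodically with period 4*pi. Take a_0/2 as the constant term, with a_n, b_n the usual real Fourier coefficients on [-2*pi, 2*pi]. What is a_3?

a_3 = (1/(2*pi)) ∫_{-2*pi}^{2*pi} g(u) cos(3*u/2) du.
Integrating by parts twice (tabular method), an antiderivative of (2*u**2 + u + 3) cos(3*u/2) is 4*u**2*sin(3*u/2)/3 + 2*u*sin(3*u/2)/3 + 16*u*cos(3*u/2)/9 + 22*sin(3*u/2)/27 + 4*cos(3*u/2)/9; evaluating from -2*pi to 2*pi: ∫_{-2*pi}^{2*pi} (2*u**2 + u + 3) cos(3*u/2) du = (-32*pi/9 - 4/9) - (-4/9 + 32*pi/9) = -64*pi/9.
Hence a_3 = (1/(2*pi))·(-64*pi/9) = -32/9.

-32/9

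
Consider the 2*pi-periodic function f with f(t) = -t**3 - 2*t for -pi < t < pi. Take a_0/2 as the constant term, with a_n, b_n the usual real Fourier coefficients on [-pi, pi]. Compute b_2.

b_2 = 1/pi ∫_{-pi}^{pi} f(t) sin(2*t) dt.
f is odd and sin(2*t) is odd, so the integrand is even and b_2 = 2/pi ∫_0^{pi} f(t) sin(2*t) dt.
Integrating by parts three times (tabular method), an antiderivative of (-t**3 - 2*t) sin(2*t) is t**3*cos(2*t)/2 - 3*t**2*sin(2*t)/4 + t*cos(2*t)/4 - sin(2*t)/8; evaluating from 0 to pi: ∫_{0}^{pi} (-t**3 - 2*t) sin(2*t) dt = (pi/4 + pi**3/2) - (0) = pi/4 + pi**3/2.
Hence b_2 = (2/pi)·(pi/4 + pi**3/2) = 1/2 + pi**2.

1/2 + pi**2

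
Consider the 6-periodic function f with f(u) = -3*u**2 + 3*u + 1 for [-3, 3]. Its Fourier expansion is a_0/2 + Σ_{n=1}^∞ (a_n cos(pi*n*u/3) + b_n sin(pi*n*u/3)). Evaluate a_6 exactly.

-3/pi**2

a_6 = 1/3 ∫_{-3}^{3} f(u) cos(2*pi*u) du.
Integrating by parts twice (tabular method), an antiderivative of (-3*u**2 + 3*u + 1) cos(2*pi*u) is -3*u**2*sin(2*pi*u)/(2*pi) + 3*u*sin(2*pi*u)/(2*pi) - 3*u*cos(2*pi*u)/(2*pi**2) + 3*sin(2*pi*u)/(4*pi**3) + sin(2*pi*u)/(2*pi) + 3*cos(2*pi*u)/(4*pi**2); evaluating from -3 to 3: ∫_{-3}^{3} (-3*u**2 + 3*u + 1) cos(2*pi*u) du = (-15/(4*pi**2)) - (21/(4*pi**2)) = -9/pi**2.
Hence a_6 = (1/3)·(-9/pi**2) = -3/pi**2.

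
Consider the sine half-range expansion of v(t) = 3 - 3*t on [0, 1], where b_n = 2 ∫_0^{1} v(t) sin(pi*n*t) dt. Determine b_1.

b_1 = 2 ∫_0^{1} (3 - 3*t) sin(pi*t) dt.
Integrating by parts (boundary term plus one more integral), an antiderivative of (3 - 3*t) sin(pi*t) is 3*t*cos(pi*t)/pi - 3*sin(pi*t)/pi**2 - 3*cos(pi*t)/pi; evaluating from 0 to 1: ∫_{0}^{1} (3 - 3*t) sin(pi*t) dt = (0) - (-3/pi) = 3/pi.
Hence b_1 = 2·(3/pi) = 6/pi.

6/pi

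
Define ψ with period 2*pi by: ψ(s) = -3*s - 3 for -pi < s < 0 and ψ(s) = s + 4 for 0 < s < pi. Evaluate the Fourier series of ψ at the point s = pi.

1/2 + 2*pi

s = pi differs from s = -pi by 1 full period(s), and the series is 2*pi-periodic.
At s = -pi the one-sided limits are ψ(-pi^-) = pi + 4 and ψ(-pi^+) = -3 + 3*pi.
By Dirichlet's theorem the series converges to their average, [(pi + 4) + (-3 + 3*pi)]/2 = 1/2 + 2*pi.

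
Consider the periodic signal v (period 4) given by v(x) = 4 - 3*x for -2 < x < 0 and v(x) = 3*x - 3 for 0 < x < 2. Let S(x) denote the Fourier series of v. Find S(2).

13/2

At x = 2 the one-sided limits are v(2^-) = 3 and v(2^+) = 10.
By Dirichlet's theorem the series converges to their average, [(3) + (10)]/2 = 13/2.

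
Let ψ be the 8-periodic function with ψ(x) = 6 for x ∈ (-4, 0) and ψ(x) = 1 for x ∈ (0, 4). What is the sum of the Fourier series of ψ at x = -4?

At x = -4 the one-sided limits are ψ(-4^-) = 1 and ψ(-4^+) = 6.
By Dirichlet's theorem the series converges to their average, [(1) + (6)]/2 = 7/2.

7/2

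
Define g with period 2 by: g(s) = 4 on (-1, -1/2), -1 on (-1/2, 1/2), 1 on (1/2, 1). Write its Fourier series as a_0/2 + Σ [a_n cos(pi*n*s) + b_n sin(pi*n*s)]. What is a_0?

a_0 = ∫_{-1}^{1} g(s) ds = 3/2.

3/2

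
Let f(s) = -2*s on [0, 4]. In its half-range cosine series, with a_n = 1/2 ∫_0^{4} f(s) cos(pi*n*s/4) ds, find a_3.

a_3 = 1/2 ∫_0^{4} (-2*s) cos(3*pi*s/4) ds.
Integrating by parts (boundary term plus one more integral), an antiderivative of (-2*s) cos(3*pi*s/4) is -8*s*sin(3*pi*s/4)/(3*pi) - 32*cos(3*pi*s/4)/(9*pi**2); evaluating from 0 to 4: ∫_{0}^{4} (-2*s) cos(3*pi*s/4) ds = (32/(9*pi**2)) - (-32/(9*pi**2)) = 64/(9*pi**2).
Hence a_3 = (1/2)·(64/(9*pi**2)) = 32/(9*pi**2).

32/(9*pi**2)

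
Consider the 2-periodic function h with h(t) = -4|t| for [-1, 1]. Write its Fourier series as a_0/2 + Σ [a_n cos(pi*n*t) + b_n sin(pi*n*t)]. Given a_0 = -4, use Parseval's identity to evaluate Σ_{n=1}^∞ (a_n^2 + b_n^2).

8/3

Parseval: a_0^2/2 + Σ_{n≥1} (a_n^2+b_n^2) = ∫_{-1}^{1} h(t)^2 dt = 32/3.
Subtract a_0^2/2 = 8: Σ (a_n^2+b_n^2) = 8/3.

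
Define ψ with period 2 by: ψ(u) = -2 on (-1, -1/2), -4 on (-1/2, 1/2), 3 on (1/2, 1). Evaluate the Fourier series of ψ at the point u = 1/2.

At u = 1/2 the one-sided limits are ψ(1/2^-) = -4 and ψ(1/2^+) = 3.
By Dirichlet's theorem the series converges to their average, [(-4) + (3)]/2 = -1/2.

-1/2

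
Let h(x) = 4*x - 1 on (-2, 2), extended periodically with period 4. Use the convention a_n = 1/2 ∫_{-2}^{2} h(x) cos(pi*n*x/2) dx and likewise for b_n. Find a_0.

a_0 = 1/2 ∫_{-2}^{2} h(x) dx = 1/2 · (-4) = -2.

-2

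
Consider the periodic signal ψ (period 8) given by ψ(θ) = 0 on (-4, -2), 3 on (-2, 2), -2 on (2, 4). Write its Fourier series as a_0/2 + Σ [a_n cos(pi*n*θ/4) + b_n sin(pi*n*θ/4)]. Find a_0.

2

a_0 = 1/4 ∫_{-4}^{4} ψ(θ) dθ = 1/4 · (8) = 2.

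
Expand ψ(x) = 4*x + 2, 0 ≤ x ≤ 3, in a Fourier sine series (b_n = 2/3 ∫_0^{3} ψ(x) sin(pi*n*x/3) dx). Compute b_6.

-4/pi

b_6 = 2/3 ∫_0^{3} (4*x + 2) sin(2*pi*x) dx.
Integrating by parts (boundary term plus one more integral), an antiderivative of (4*x + 2) sin(2*pi*x) is -2*x*cos(2*pi*x)/pi + sin(2*pi*x)/pi**2 - cos(2*pi*x)/pi; evaluating from 0 to 3: ∫_{0}^{3} (4*x + 2) sin(2*pi*x) dx = (-7/pi) - (-1/pi) = -6/pi.
Hence b_6 = (2/3)·(-6/pi) = -4/pi.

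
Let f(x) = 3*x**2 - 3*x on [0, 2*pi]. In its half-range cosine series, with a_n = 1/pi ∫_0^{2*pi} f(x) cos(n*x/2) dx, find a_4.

a_4 = 1/pi ∫_0^{2*pi} (3*x**2 - 3*x) cos(2*x) dx.
Integrating by parts twice (tabular method), an antiderivative of (3*x**2 - 3*x) cos(2*x) is 3*x**2*sin(2*x)/2 - 3*x*sin(2*x)/2 + 3*x*cos(2*x)/2 - 3*sin(2*x)/4 - 3*cos(2*x)/4; evaluating from 0 to 2*pi: ∫_{0}^{2*pi} (3*x**2 - 3*x) cos(2*x) dx = (-3/4 + 3*pi) - (-3/4) = 3*pi.
Hence a_4 = (1/pi)·(3*pi) = 3.

3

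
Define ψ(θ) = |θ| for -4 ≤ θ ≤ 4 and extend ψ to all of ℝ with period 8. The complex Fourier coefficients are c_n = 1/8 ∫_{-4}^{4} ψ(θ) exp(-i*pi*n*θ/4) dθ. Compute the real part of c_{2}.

Since ψ is real-valued, Re(c_{2}) = 1/8 ∫_{-4}^{4} ψ(θ) cos(pi*θ/2) dθ = a_{2}/2.
ψ is even and cos(pi*θ/2) is even, so the integrand is even: ∫_{-4}^{4} ψ(θ) cos(pi*θ/2) dθ = 2∫_0^{4} ψ(θ) cos(pi*θ/2) dθ.
Integrating by parts (boundary term plus one more integral), an antiderivative of (θ) cos(pi*θ/2) is 2*θ*sin(pi*θ/2)/pi + 4*cos(pi*θ/2)/pi**2; evaluating from 0 to 4: ∫_{0}^{4} (θ) cos(pi*θ/2) dθ = (4/pi**2) - (4/pi**2) = 0.
So ∫_{-4}^{4} ψ(θ) cos(pi*θ/2) dθ = 0.
Hence Re(c_{2}) = (1/8)·(0) = 0.

0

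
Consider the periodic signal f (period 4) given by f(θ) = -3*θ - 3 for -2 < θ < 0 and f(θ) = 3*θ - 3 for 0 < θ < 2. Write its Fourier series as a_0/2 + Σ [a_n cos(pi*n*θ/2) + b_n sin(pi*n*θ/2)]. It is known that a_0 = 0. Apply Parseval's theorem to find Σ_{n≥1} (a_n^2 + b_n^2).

6

Parseval: a_0^2/2 + Σ_{n≥1} (a_n^2+b_n^2) = 1/2 ∫_{-2}^{2} f(θ)^2 dθ = 6.
Subtract a_0^2/2 = 0: Σ (a_n^2+b_n^2) = 6.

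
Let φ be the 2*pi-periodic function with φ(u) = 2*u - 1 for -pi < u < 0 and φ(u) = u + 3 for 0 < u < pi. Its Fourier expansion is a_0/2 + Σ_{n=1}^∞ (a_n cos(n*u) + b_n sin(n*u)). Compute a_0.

a_0 = 1/pi ∫_{-pi}^{pi} φ(u) du = 1/pi · (pi*(4 - pi)/2) = 2 - pi/2.

2 - pi/2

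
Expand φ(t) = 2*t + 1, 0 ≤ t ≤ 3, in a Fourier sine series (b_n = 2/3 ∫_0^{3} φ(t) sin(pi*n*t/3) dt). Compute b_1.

b_1 = 2/3 ∫_0^{3} (2*t + 1) sin(pi*t/3) dt.
Integrating by parts (boundary term plus one more integral), an antiderivative of (2*t + 1) sin(pi*t/3) is -6*t*cos(pi*t/3)/pi + 18*sin(pi*t/3)/pi**2 - 3*cos(pi*t/3)/pi; evaluating from 0 to 3: ∫_{0}^{3} (2*t + 1) sin(pi*t/3) dt = (21/pi) - (-3/pi) = 24/pi.
Hence b_1 = (2/3)·(24/pi) = 16/pi.

16/pi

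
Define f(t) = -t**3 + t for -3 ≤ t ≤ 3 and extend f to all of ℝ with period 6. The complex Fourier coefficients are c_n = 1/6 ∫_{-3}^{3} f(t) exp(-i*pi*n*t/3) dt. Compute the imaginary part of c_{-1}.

-24/pi + 162/pi**3

Since f is real-valued, Im(c_{-1}) = -1/6 ∫_{-3}^{3} f(t) sin(-pi*t/3) dt = b_{1}/2.
f is odd and sin(-pi*t/3) is odd, so the integrand is even: ∫_{-3}^{3} f(t) sin(-pi*t/3) dt = 2∫_0^{3} f(t) sin(-pi*t/3) dt.
Integrating by parts three times (tabular method), an antiderivative of (-t**3 + t) sin(-pi*t/3) is -3*t**3*cos(pi*t/3)/pi + 27*t**2*sin(pi*t/3)/pi**2 + 3*t*cos(pi*t/3)/pi + 162*t*cos(pi*t/3)/pi**3 - 486*sin(pi*t/3)/pi**4 - 9*sin(pi*t/3)/pi**2; evaluating from 0 to 3: ∫_{0}^{3} (-t**3 + t) sin(-pi*t/3) dt = (-486/pi**3 + 72/pi) - (0) = -486/pi**3 + 72/pi.
So ∫_{-3}^{3} f(t) sin(-pi*t/3) dt = -972/pi**3 + 144/pi.
Hence Im(c_{-1}) = (-1/6)·(-972/pi**3 + 144/pi) = -24/pi + 162/pi**3.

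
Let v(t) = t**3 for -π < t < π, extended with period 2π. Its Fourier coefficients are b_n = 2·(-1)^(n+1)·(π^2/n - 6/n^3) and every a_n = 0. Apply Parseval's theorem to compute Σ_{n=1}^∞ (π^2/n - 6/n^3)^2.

pi**6/14

Parseval: Σ b_n^2 = (1/π) ∫_{-π}^{π} v(t)^2 dt = 2*pi**6/7.
b_n^2 = 4·(π^2/n - 6/n^3)^2, so the sum equals (2*pi**6/7)/4 = pi**6/14.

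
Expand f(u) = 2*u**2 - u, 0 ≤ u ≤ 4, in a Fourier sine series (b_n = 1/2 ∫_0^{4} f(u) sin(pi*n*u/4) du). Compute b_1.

-256/pi**3 + 56/pi

b_1 = 1/2 ∫_0^{4} (2*u**2 - u) sin(pi*u/4) du.
Integrating by parts twice (tabular method), an antiderivative of (2*u**2 - u) sin(pi*u/4) is -8*u**2*cos(pi*u/4)/pi + 64*u*sin(pi*u/4)/pi**2 + 4*u*cos(pi*u/4)/pi - 16*sin(pi*u/4)/pi**2 + 256*cos(pi*u/4)/pi**3; evaluating from 0 to 4: ∫_{0}^{4} (2*u**2 - u) sin(pi*u/4) du = (-256/pi**3 + 112/pi) - (256/pi**3) = -512/pi**3 + 112/pi.
Hence b_1 = (1/2)·(-512/pi**3 + 112/pi) = -256/pi**3 + 56/pi.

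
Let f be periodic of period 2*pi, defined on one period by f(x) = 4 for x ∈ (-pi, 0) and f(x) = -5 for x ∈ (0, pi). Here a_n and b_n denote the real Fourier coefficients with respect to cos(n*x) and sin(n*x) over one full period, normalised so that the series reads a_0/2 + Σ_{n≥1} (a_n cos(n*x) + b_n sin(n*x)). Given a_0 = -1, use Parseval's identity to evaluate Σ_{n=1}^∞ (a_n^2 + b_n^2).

81/2

Parseval: a_0^2/2 + Σ_{n≥1} (a_n^2+b_n^2) = 1/pi ∫_{-pi}^{pi} f(x)^2 dx = 41.
Subtract a_0^2/2 = 1/2: Σ (a_n^2+b_n^2) = 81/2.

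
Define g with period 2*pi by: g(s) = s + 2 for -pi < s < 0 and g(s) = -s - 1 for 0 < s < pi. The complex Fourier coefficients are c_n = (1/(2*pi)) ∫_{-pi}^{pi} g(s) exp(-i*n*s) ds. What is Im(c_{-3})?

-1/pi

Since g is real-valued, Im(c_{-3}) = -(1/(2*pi)) ∫_{-pi}^{pi} g(s) sin(-3*s) ds = b_{3}/2.
Split the integral at the breakpoints.
Integrating by parts (boundary term plus one more integral), an antiderivative of (s + 2) sin(-3*s) is s*cos(3*s)/3 - sin(3*s)/9 + 2*cos(3*s)/3; evaluating from -pi to 0: ∫_{-pi}^{0} (s + 2) sin(-3*s) ds = (2/3) - (-2/3 + pi/3) = 4/3 - pi/3.
Integrating by parts (boundary term plus one more integral), an antiderivative of (-s - 1) sin(-3*s) is -s*cos(3*s)/3 + sin(3*s)/9 - cos(3*s)/3; evaluating from 0 to pi: ∫_{0}^{pi} (-s - 1) sin(-3*s) ds = (1/3 + pi/3) - (-1/3) = 2/3 + pi/3.
So ∫_{-pi}^{pi} g(s) sin(-3*s) ds = 2.
Hence Im(c_{-3}) = (-1/(2*pi))·(2) = -1/pi.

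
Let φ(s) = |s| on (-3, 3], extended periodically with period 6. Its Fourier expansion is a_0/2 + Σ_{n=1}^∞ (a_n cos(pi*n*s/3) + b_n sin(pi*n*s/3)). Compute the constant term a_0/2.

a_0 = 1/3 ∫_{-3}^{3} φ(s) ds = 1/3 · (9) = 3.
So the constant term a_0/2 = 3/2.

3/2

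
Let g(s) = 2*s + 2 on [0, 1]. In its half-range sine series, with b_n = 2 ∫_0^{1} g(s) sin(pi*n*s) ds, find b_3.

4/pi

b_3 = 2 ∫_0^{1} (2*s + 2) sin(3*pi*s) ds.
Integrating by parts (boundary term plus one more integral), an antiderivative of (2*s + 2) sin(3*pi*s) is -2*s*cos(3*pi*s)/(3*pi) + 2*sin(3*pi*s)/(9*pi**2) - 2*cos(3*pi*s)/(3*pi); evaluating from 0 to 1: ∫_{0}^{1} (2*s + 2) sin(3*pi*s) ds = (4/(3*pi)) - (-2/(3*pi)) = 2/pi.
Hence b_3 = 2·(2/pi) = 4/pi.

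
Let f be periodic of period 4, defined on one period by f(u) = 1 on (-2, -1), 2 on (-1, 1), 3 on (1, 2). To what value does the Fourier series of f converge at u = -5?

u = -5 differs from u = -1 by -1 full period(s), and the series is 4-periodic.
At u = -1 the one-sided limits are f(-1^-) = 1 and f(-1^+) = 2.
By Dirichlet's theorem the series converges to their average, [(1) + (2)]/2 = 3/2.

3/2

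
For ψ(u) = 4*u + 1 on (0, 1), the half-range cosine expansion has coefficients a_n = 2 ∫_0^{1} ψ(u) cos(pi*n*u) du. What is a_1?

-16/pi**2

a_1 = 2 ∫_0^{1} (4*u + 1) cos(pi*u) du.
Integrating by parts (boundary term plus one more integral), an antiderivative of (4*u + 1) cos(pi*u) is 4*u*sin(pi*u)/pi + sin(pi*u)/pi + 4*cos(pi*u)/pi**2; evaluating from 0 to 1: ∫_{0}^{1} (4*u + 1) cos(pi*u) du = (-4/pi**2) - (4/pi**2) = -8/pi**2.
Hence a_1 = 2·(-8/pi**2) = -16/pi**2.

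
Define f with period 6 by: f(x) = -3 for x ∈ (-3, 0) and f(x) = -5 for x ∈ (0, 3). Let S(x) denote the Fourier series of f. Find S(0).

-4

At x = 0 the one-sided limits are f(0^-) = -3 and f(0^+) = -5.
By Dirichlet's theorem the series converges to their average, [(-3) + (-5)]/2 = -4.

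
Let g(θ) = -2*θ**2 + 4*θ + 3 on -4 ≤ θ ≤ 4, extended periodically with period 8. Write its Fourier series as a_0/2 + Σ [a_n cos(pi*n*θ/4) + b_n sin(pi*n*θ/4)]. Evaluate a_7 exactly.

128/(49*pi**2)

a_7 = 1/4 ∫_{-4}^{4} g(θ) cos(7*pi*θ/4) dθ.
Integrating by parts twice (tabular method), an antiderivative of (-2*θ**2 + 4*θ + 3) cos(7*pi*θ/4) is -8*θ**2*sin(7*pi*θ/4)/(7*pi) + 16*θ*sin(7*pi*θ/4)/(7*pi) - 64*θ*cos(7*pi*θ/4)/(49*pi**2) + 256*sin(7*pi*θ/4)/(343*pi**3) + 12*sin(7*pi*θ/4)/(7*pi) + 64*cos(7*pi*θ/4)/(49*pi**2); evaluating from -4 to 4: ∫_{-4}^{4} (-2*θ**2 + 4*θ + 3) cos(7*pi*θ/4) dθ = (192/(49*pi**2)) - (-320/(49*pi**2)) = 512/(49*pi**2).
Hence a_7 = (1/4)·(512/(49*pi**2)) = 128/(49*pi**2).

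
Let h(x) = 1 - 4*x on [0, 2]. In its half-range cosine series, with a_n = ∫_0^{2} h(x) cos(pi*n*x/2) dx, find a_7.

a_7 = ∫_0^{2} (1 - 4*x) cos(7*pi*x/2) dx.
Integrating by parts (boundary term plus one more integral), an antiderivative of (1 - 4*x) cos(7*pi*x/2) is -8*x*sin(7*pi*x/2)/(7*pi) + 2*sin(7*pi*x/2)/(7*pi) - 16*cos(7*pi*x/2)/(49*pi**2); evaluating from 0 to 2: ∫_{0}^{2} (1 - 4*x) cos(7*pi*x/2) dx = (16/(49*pi**2)) - (-16/(49*pi**2)) = 32/(49*pi**2).
Hence a_7 = 32/(49*pi**2).

32/(49*pi**2)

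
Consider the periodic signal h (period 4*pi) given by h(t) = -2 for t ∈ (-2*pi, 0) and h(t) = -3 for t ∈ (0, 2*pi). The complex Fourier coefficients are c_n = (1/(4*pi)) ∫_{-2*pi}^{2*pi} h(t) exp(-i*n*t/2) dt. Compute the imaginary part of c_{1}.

Since h is real-valued, Im(c_{1}) = -(1/(4*pi)) ∫_{-2*pi}^{2*pi} h(t) sin(t/2) dt = -b_{1}/2.
Split the integral at the breakpoints.
Directly, an antiderivative of (-2) sin(t/2) is 4*cos(t/2); evaluating from -2*pi to 0: ∫_{-2*pi}^{0} (-2) sin(t/2) dt = (4) - (-4) = 8.
Directly, an antiderivative of (-3) sin(t/2) is 6*cos(t/2); evaluating from 0 to 2*pi: ∫_{0}^{2*pi} (-3) sin(t/2) dt = (-6) - (6) = -12.
So ∫_{-2*pi}^{2*pi} h(t) sin(t/2) dt = -4.
Hence Im(c_{1}) = (-1/(4*pi))·(-4) = 1/pi.

1/pi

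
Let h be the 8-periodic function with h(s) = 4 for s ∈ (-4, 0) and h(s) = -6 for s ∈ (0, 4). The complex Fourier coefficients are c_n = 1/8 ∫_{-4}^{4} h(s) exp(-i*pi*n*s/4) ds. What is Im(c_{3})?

Since h is real-valued, Im(c_{3}) = -1/8 ∫_{-4}^{4} h(s) sin(3*pi*s/4) ds = -b_{3}/2.
Split the integral at the breakpoints.
Directly, an antiderivative of (4) sin(3*pi*s/4) is -16*cos(3*pi*s/4)/(3*pi); evaluating from -4 to 0: ∫_{-4}^{0} (4) sin(3*pi*s/4) ds = (-16/(3*pi)) - (16/(3*pi)) = -32/(3*pi).
Directly, an antiderivative of (-6) sin(3*pi*s/4) is 8*cos(3*pi*s/4)/pi; evaluating from 0 to 4: ∫_{0}^{4} (-6) sin(3*pi*s/4) ds = (-8/pi) - (8/pi) = -16/pi.
So ∫_{-4}^{4} h(s) sin(3*pi*s/4) ds = -80/(3*pi).
Hence Im(c_{3}) = (-1/8)·(-80/(3*pi)) = 10/(3*pi).

10/(3*pi)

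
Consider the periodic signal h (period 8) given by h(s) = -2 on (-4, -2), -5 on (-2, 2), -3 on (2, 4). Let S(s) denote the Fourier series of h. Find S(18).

-4

s = 18 differs from s = 2 by 2 full period(s), and the series is 8-periodic.
At s = 2 the one-sided limits are h(2^-) = -5 and h(2^+) = -3.
By Dirichlet's theorem the series converges to their average, [(-5) + (-3)]/2 = -4.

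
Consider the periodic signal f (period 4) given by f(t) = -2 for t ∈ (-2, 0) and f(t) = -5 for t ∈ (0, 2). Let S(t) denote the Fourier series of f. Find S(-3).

-5

t = -3 differs from t = 1 by -1 full period(s), and the series is 4-periodic.
f is continuous at t = 1 with value -5, so the series converges to -5 there.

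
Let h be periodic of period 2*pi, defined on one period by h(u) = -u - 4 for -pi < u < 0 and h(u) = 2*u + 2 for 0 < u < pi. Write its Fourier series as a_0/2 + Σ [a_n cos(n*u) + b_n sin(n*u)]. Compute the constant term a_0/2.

a_0 = 1/pi ∫_{-pi}^{pi} h(u) du = 1/pi · (pi*(-4 + 3*pi)/2) = -2 + 3*pi/2.
So the constant term a_0/2 = -1 + 3*pi/4.

-1 + 3*pi/4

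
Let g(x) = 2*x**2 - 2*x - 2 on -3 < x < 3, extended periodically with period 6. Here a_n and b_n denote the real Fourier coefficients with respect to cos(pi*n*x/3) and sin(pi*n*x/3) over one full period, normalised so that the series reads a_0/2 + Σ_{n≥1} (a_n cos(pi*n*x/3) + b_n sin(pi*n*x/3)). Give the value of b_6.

b_6 = 1/3 ∫_{-3}^{3} g(x) sin(2*pi*x) dx.
Integrating by parts twice (tabular method), an antiderivative of (2*x**2 - 2*x - 2) sin(2*pi*x) is -x**2*cos(2*pi*x)/pi + x*sin(2*pi*x)/pi**2 + x*cos(2*pi*x)/pi - sin(2*pi*x)/(2*pi**2) + cos(2*pi*x)/(2*pi**3) + cos(2*pi*x)/pi; evaluating from -3 to 3: ∫_{-3}^{3} (2*x**2 - 2*x - 2) sin(2*pi*x) dx = (-5/pi + 1/(2*pi**3)) - (-11/pi + 1/(2*pi**3)) = 6/pi.
Hence b_6 = (1/3)·(6/pi) = 2/pi.

2/pi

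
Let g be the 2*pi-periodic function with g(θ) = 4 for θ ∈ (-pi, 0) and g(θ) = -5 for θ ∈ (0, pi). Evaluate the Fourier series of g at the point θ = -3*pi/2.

θ = -3*pi/2 differs from θ = pi/2 by -1 full period(s), and the series is 2*pi-periodic.
g is continuous at θ = pi/2 with value -5, so the series converges to -5 there.

-5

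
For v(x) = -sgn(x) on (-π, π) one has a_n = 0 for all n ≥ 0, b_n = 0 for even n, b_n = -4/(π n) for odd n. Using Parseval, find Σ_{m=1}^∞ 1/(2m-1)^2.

pi**2/8

Parseval: Σ b_n^2 = (1/π) ∫_{-π}^{π} v(x)^2 dx = 2.
Only odd n contribute, with b_n^2 = 16/(π^2 n^2), so Σ_{m≥1} 1/(2m-1)^2 = π^2·(2)/16 = pi**2/8.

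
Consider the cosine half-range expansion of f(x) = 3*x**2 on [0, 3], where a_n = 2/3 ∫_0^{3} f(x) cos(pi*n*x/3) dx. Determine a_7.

a_7 = 2/3 ∫_0^{3} (3*x**2) cos(7*pi*x/3) dx.
Integrating by parts twice (tabular method), an antiderivative of (3*x**2) cos(7*pi*x/3) is 9*x**2*sin(7*pi*x/3)/(7*pi) + 54*x*cos(7*pi*x/3)/(49*pi**2) - 162*sin(7*pi*x/3)/(343*pi**3); evaluating from 0 to 3: ∫_{0}^{3} (3*x**2) cos(7*pi*x/3) dx = (-162/(49*pi**2)) - (0) = -162/(49*pi**2).
Hence a_7 = (2/3)·(-162/(49*pi**2)) = -108/(49*pi**2).

-108/(49*pi**2)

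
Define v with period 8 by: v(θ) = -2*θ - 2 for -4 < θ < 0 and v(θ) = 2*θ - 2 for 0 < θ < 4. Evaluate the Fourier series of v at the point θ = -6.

2

θ = -6 differs from θ = 2 by -1 full period(s), and the series is 8-periodic.
v is continuous at θ = 2 with value 2, so the series converges to 2 there.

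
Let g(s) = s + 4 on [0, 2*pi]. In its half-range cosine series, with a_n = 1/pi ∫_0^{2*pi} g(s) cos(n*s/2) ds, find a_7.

a_7 = 1/pi ∫_0^{2*pi} (s + 4) cos(7*s/2) ds.
Integrating by parts (boundary term plus one more integral), an antiderivative of (s + 4) cos(7*s/2) is 2*s*sin(7*s/2)/7 + 8*sin(7*s/2)/7 + 4*cos(7*s/2)/49; evaluating from 0 to 2*pi: ∫_{0}^{2*pi} (s + 4) cos(7*s/2) ds = (-4/49) - (4/49) = -8/49.
Hence a_7 = (1/pi)·(-8/49) = -8/(49*pi).

-8/(49*pi)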